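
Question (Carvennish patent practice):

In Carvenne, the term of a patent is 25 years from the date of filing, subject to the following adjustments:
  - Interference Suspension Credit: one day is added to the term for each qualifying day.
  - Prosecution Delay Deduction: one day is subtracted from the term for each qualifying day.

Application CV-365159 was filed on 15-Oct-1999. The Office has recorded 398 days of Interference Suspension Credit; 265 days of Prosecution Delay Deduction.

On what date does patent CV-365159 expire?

2025-02-25

Base term: filing date + 25 years → 15 October 2024.
Interference Suspension Credit: +398 days → 17 November 2025.
Prosecution Delay Deduction: −265 days → 25 February 2025.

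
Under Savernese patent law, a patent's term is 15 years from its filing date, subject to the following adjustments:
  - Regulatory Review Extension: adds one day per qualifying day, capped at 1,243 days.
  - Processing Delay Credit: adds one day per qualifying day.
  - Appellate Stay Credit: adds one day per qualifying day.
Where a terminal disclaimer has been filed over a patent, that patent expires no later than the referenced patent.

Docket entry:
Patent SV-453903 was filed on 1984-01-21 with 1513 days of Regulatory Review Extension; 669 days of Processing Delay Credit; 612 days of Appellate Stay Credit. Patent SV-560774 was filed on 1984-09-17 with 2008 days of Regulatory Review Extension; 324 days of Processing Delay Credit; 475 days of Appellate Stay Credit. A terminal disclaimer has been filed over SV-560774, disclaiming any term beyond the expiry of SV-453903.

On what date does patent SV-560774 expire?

Natural term of SV-560774:
  Base: filing + 15 years → 17 September 1999.
  Regulatory Review Extension: 2008 days claimed exceeds the 1243-day cap, so +1243 days → 11 February 2003.
  Processing Delay Credit: +324 days → 1 January 2004.
  Appellate Stay Credit: +475 days → 20 April 2005.
Expiry of referenced patent SV-453903:
  Base: filing + 15 years → 21 January 1999.
  Regulatory Review Extension: 1513 days claimed exceeds the 1243-day cap, so +1243 days → 17 June 2002.
  Processing Delay Credit: +669 days → 16 April 2004.
  Appellate Stay Credit: +612 days → 19 December 2005.
Terminal disclaimer: SV-560774 expires on the earlier of 20 April 2005 and 19 December 2005.

April 20, 2005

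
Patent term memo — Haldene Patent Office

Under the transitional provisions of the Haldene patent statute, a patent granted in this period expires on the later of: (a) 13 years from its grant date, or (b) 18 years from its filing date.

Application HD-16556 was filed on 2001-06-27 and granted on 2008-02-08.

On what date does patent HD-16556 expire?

(a) grant + 13 years → 8 February 2021.
(b) filing + 18 years → 27 June 2019.
Later of the two: 8 February 2021.

2021-02-08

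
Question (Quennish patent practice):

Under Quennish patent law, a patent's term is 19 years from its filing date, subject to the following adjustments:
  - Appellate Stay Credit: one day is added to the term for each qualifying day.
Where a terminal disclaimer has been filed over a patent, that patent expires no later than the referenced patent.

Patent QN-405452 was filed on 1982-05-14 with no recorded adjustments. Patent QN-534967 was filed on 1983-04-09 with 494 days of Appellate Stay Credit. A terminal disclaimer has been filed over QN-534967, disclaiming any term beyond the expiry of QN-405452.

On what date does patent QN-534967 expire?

May 14, 2001

Natural term of QN-534967:
  Base: filing + 19 years → 9 April 2002.
  Appellate Stay Credit: +494 days → 16 August 2003.
Expiry of referenced patent QN-405452:
  Base: filing + 19 years → 14 May 2001.
Terminal disclaimer: QN-534967 expires on the earlier of 16 August 2003 and 14 May 2001.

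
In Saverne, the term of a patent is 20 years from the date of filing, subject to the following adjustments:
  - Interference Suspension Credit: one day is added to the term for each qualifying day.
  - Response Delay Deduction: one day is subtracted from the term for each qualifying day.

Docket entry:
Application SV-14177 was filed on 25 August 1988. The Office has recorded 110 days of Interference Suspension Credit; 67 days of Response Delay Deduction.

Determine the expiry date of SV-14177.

Base term: filing date + 20 years → 25 August 2008.
Interference Suspension Credit: +110 days → 13 December 2008.
Response Delay Deduction: −67 days → 7 October 2008.

October 7, 2008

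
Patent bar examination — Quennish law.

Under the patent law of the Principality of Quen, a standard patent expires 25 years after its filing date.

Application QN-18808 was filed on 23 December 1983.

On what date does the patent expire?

Filing date + 25 years → 23 December 2008.

2008-12-23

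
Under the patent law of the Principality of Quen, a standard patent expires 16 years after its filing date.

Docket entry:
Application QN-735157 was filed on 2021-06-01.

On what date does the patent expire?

June 1, 2037

Filing date + 16 years → 1 June 2037.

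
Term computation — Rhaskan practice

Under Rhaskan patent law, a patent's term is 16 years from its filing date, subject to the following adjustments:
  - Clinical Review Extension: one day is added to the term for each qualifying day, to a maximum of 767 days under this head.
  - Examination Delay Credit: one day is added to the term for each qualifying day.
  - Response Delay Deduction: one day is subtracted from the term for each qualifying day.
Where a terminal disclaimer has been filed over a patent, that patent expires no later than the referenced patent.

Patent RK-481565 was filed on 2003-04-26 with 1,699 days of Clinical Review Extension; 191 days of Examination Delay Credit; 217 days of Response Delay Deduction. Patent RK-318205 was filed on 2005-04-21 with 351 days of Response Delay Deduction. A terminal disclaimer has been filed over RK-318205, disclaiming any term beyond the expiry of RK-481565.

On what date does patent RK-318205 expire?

2020-05-05

Natural term of RK-318205:
  Base: filing + 16 years → 21 April 2021.
  Response Delay Deduction: −351 days → 5 May 2020.
Expiry of referenced patent RK-481565:
  Base: filing + 16 years → 26 April 2019.
  Clinical Review Extension: 1699 days claimed exceeds the 767-day cap, so +767 days → 1 June 2021.
  Examination Delay Credit: +191 days → 9 December 2021.
  Response Delay Deduction: −217 days → 6 May 2021.
Terminal disclaimer: RK-318205 expires on the earlier of 5 May 2020 and 6 May 2021.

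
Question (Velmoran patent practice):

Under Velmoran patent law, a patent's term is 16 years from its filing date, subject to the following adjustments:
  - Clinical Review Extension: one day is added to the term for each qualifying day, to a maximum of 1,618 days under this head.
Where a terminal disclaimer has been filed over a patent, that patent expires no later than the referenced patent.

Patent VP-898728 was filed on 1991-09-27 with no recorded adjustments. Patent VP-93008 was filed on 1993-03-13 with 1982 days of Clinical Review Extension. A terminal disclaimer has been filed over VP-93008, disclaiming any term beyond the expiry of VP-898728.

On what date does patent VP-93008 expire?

Natural term of VP-93008:
  Base: filing + 16 years → 13 March 2009.
  Clinical Review Extension: 1982 days claimed exceeds the 1618-day cap, so +1618 days → 17 August 2013.
Expiry of referenced patent VP-898728:
  Base: filing + 16 years → 27 September 2007.
Terminal disclaimer: VP-93008 expires on the earlier of 17 August 2013 and 27 September 2007.

September 27, 2007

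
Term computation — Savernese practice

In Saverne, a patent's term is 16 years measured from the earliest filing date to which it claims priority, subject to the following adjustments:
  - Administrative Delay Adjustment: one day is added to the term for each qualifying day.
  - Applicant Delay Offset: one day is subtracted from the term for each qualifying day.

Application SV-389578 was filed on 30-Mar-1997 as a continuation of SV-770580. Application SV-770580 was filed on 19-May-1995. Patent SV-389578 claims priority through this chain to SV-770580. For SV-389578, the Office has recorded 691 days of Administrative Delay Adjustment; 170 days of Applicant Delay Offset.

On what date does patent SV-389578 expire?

Earliest priority filing: 19 May 1995.
Base term: 19 May 1995 + 16 years → 19 May 2011.
Administrative Delay Adjustment: +691 days → 9 April 2013.
Applicant Delay Offset: −170 days → 21 October 2012.

2012-10-21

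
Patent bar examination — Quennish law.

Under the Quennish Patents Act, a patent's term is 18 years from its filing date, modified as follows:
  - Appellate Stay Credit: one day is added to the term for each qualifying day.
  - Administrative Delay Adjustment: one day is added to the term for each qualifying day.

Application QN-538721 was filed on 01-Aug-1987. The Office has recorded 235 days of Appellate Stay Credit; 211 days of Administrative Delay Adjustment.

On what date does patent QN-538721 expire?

Base term: filing date + 18 years → 1 August 2005.
Appellate Stay Credit: +235 days → 24 March 2006.
Administrative Delay Adjustment: +211 days → 21 October 2006.

2006-10-21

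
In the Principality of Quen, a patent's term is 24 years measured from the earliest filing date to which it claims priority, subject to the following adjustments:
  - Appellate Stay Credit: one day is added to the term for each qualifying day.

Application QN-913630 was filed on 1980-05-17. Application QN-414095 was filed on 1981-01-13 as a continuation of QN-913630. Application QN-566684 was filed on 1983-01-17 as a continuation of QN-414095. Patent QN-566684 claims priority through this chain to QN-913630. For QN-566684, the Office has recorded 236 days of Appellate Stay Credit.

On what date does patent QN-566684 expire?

Earliest priority filing: 17 May 1980.
Base term: 17 May 1980 + 24 years → 17 May 2004.
Appellate Stay Credit: +236 days → 8 January 2005.

2005-01-08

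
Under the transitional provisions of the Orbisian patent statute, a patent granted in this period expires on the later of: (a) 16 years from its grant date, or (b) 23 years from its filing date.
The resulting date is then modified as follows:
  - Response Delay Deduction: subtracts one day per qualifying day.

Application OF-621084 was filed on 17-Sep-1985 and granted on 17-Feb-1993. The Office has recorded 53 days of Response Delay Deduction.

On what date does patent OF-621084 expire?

(a) grant + 16 years → 17 February 2009.
(b) filing + 23 years → 17 September 2008.
Later of the two: 17 February 2009.
Response Delay Deduction: −53 days → 26 December 2008.

December 26, 2008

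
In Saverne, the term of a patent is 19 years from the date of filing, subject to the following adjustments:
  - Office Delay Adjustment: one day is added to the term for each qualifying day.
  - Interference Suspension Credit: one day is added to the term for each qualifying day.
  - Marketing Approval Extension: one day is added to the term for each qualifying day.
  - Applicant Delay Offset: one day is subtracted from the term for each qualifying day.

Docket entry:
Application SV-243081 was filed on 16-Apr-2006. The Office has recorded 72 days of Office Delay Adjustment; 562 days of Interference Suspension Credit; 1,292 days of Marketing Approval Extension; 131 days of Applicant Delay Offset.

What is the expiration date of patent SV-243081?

Base term: filing date + 19 years → 16 April 2025.
Office Delay Adjustment: +72 days → 27 June 2025.
Interference Suspension Credit: +562 days → 10 January 2027.
Marketing Approval Extension: +1292 days → 25 July 2030.
Applicant Delay Offset: −131 days → 16 March 2030.

2030-03-16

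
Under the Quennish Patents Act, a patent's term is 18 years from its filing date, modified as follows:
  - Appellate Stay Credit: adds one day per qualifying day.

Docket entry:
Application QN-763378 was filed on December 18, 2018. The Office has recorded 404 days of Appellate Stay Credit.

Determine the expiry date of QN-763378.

Base term: filing date + 18 years → 18 December 2036.
Appellate Stay Credit: +404 days → 26 January 2038.

2038-01-26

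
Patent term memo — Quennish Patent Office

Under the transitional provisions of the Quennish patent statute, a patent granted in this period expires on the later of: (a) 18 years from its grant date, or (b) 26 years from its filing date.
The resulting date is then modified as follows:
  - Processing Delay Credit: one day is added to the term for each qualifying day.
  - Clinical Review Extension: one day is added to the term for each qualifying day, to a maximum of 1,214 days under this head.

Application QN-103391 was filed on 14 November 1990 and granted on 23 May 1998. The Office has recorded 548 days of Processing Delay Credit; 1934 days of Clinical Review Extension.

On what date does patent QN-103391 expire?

September 11, 2021

(a) grant + 18 years → 23 May 2016.
(b) filing + 26 years → 14 November 2016.
Later of the two: 14 November 2016.
Processing Delay Credit: +548 days → 16 May 2018.
Clinical Review Extension: 1934 days claimed exceeds the 1214-day cap, so +1214 days → 11 September 2021.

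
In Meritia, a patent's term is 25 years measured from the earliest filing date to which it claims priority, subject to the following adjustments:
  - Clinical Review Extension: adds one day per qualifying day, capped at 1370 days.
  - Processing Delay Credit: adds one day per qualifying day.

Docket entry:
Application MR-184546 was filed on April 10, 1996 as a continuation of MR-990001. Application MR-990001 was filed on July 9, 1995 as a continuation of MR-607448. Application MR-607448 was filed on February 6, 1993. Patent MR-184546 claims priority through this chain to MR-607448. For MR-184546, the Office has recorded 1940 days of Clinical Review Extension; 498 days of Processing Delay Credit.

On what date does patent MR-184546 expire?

Earliest priority filing: 6 February 1993.
Base term: 6 February 1993 + 25 years → 6 February 2018.
Clinical Review Extension: 1940 days claimed exceeds the 1370-day cap, so +1370 days → 7 November 2021.
Processing Delay Credit: +498 days → 20 March 2023.

March 20, 2023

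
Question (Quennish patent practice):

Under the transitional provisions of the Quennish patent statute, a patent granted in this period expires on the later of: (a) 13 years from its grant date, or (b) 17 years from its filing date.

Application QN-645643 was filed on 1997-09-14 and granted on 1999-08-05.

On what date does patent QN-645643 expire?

(a) grant + 13 years → 5 August 2012.
(b) filing + 17 years → 14 September 2014.
Later of the two: 14 September 2014.

September 14, 2014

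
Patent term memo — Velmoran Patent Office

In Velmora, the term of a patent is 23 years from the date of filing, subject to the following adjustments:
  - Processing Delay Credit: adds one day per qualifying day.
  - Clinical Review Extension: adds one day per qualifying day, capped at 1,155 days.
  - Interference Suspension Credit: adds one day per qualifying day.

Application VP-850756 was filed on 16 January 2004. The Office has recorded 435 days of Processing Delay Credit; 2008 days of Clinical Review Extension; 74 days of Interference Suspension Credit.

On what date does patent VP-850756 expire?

August 7, 2031

Base term: filing date + 23 years → 16 January 2027.
Processing Delay Credit: +435 days → 26 March 2028.
Clinical Review Extension: 2008 days claimed exceeds the 1155-day cap, so +1155 days → 25 May 2031.
Interference Suspension Credit: +74 days → 7 August 2031.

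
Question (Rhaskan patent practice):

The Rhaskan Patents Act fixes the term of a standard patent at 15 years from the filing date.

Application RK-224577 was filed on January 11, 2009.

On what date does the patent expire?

Filing date + 15 years → 11 January 2024.

2024-01-11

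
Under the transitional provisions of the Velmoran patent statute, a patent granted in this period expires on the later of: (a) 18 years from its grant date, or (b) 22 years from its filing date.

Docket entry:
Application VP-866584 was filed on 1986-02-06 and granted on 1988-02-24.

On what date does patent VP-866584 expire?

(a) grant + 18 years → 24 February 2006.
(b) filing + 22 years → 6 February 2008.
Later of the two: 6 February 2008.

2008-02-06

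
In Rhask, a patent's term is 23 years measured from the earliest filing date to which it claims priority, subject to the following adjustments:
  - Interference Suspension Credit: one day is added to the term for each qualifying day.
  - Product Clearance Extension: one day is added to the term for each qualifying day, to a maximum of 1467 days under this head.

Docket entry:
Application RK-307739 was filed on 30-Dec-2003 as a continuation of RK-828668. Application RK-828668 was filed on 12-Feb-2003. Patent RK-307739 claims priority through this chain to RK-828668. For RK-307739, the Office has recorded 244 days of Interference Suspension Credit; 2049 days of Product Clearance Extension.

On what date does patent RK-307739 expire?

Earliest priority filing: 12 February 2003.
Base term: 12 February 2003 + 23 years → 12 February 2026.
Interference Suspension Credit: +244 days → 14 October 2026.
Product Clearance Extension: 2049 days claimed exceeds the 1467-day cap, so +1467 days → 20 October 2030.

October 20, 2030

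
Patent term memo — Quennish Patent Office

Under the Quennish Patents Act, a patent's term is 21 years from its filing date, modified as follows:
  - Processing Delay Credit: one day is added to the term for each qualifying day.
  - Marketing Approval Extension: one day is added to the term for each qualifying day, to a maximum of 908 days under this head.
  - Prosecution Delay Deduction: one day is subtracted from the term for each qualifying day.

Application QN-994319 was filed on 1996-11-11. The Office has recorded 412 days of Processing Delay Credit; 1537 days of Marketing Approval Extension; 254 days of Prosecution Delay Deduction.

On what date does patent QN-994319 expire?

Base term: filing date + 21 years → 11 November 2017.
Processing Delay Credit: +412 days → 28 December 2018.
Marketing Approval Extension: 1537 days claimed exceeds the 908-day cap, so +908 days → 23 June 2021.
Prosecution Delay Deduction: −254 days → 12 October 2020.

2020-10-12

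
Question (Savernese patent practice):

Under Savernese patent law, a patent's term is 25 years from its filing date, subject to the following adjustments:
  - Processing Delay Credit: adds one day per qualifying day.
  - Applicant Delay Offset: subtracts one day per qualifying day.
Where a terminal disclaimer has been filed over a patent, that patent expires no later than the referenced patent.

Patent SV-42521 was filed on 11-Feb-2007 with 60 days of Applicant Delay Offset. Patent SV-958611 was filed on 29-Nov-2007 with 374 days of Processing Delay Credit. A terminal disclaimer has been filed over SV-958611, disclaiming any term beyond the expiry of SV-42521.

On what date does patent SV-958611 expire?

Natural term of SV-958611:
  Base: filing + 25 years → 29 November 2032.
  Processing Delay Credit: +374 days → 8 December 2033.
Expiry of referenced patent SV-42521:
  Base: filing + 25 years → 11 February 2032.
  Applicant Delay Offset: −60 days → 13 December 2031.
Terminal disclaimer: SV-958611 expires on the earlier of 8 December 2033 and 13 December 2031.

December 13, 2031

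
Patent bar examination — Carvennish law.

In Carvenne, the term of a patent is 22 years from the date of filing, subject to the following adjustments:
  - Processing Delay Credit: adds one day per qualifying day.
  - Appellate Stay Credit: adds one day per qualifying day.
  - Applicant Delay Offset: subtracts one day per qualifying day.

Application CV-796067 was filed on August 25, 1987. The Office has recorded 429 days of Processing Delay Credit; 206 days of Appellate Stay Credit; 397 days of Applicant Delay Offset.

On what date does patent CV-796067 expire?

2010-04-20

Base term: filing date + 22 years → 25 August 2009.
Processing Delay Credit: +429 days → 28 October 2010.
Appellate Stay Credit: +206 days → 22 May 2011.
Applicant Delay Offset: −397 days → 20 April 2010.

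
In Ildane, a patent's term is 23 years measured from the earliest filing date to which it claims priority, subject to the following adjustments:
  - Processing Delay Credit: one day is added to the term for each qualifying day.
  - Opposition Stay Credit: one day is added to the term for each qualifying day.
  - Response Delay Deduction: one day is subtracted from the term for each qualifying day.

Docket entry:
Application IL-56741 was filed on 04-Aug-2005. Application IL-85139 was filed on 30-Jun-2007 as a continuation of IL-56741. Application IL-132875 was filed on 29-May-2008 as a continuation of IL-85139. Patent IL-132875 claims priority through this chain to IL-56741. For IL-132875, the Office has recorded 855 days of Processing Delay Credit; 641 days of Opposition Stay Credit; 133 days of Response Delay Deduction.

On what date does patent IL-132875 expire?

Earliest priority filing: 4 August 2005.
Base term: 4 August 2005 + 23 years → 4 August 2028.
Processing Delay Credit: +855 days → 7 December 2030.
Opposition Stay Credit: +641 days → 8 September 2032.
Response Delay Deduction: −133 days → 28 April 2032.

2032-04-28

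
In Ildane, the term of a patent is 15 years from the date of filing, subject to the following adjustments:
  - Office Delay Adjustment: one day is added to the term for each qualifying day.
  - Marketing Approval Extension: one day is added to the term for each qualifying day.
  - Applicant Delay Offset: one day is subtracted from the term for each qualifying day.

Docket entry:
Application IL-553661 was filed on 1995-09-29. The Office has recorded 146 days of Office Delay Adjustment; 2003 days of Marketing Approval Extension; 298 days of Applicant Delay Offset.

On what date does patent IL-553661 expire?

Base term: filing date + 15 years → 29 September 2010.
Office Delay Adjustment: +146 days → 22 February 2011.
Marketing Approval Extension: +2003 days → 17 August 2016.
Applicant Delay Offset: −298 days → 24 October 2015.

2015-10-24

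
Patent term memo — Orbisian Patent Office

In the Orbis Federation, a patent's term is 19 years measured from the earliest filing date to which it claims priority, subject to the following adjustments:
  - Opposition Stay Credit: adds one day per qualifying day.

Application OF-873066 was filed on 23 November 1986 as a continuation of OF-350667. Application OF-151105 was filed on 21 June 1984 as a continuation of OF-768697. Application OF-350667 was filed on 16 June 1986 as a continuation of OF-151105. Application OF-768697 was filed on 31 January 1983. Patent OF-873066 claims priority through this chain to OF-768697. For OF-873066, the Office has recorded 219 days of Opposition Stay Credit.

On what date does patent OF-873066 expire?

Earliest priority filing: 31 January 1983.
Base term: 31 January 1983 + 19 years → 31 January 2002.
Opposition Stay Credit: +219 days → 7 September 2002.

2002-09-07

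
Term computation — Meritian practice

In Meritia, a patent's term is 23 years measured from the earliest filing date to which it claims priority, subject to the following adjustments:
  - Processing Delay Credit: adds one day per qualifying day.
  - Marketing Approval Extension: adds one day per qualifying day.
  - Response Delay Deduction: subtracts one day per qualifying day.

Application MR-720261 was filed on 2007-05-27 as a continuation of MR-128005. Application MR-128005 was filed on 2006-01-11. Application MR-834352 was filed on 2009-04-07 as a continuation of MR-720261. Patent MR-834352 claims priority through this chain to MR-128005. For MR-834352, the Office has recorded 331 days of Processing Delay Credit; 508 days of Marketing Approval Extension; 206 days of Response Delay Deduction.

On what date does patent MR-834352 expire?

October 6, 2030

Earliest priority filing: 11 January 2006.
Base term: 11 January 2006 + 23 years → 11 January 2029.
Processing Delay Credit: +331 days → 8 December 2029.
Marketing Approval Extension: +508 days → 30 April 2031.
Response Delay Deduction: −206 days → 6 October 2030.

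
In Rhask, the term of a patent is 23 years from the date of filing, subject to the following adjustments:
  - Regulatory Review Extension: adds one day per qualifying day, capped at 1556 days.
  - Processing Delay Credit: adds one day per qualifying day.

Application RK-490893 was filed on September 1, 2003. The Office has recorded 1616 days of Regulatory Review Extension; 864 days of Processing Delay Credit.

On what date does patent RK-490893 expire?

April 17, 2033

Base term: filing date + 23 years → 1 September 2026.
Regulatory Review Extension: 1616 days claimed exceeds the 1556-day cap, so +1556 days → 5 December 2030.
Processing Delay Credit: +864 days → 17 April 2033.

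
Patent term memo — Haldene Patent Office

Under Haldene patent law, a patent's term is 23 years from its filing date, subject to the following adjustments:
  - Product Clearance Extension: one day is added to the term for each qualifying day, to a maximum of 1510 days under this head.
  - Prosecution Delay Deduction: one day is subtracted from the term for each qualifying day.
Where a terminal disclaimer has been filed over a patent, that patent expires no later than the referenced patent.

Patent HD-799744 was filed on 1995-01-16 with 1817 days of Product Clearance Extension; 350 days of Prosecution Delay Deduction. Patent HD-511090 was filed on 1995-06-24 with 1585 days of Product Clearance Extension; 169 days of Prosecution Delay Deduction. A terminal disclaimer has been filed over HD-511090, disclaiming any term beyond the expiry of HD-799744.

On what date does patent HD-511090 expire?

Natural term of HD-511090:
  Base: filing + 23 years → 24 June 2018.
  Product Clearance Extension: 1585 days claimed exceeds the 1510-day cap, so +1510 days → 12 August 2022.
  Prosecution Delay Deduction: −169 days → 24 February 2022.
Expiry of referenced patent HD-799744:
  Base: filing + 23 years → 16 January 2018.
  Product Clearance Extension: 1817 days claimed exceeds the 1510-day cap, so +1510 days → 6 March 2022.
  Prosecution Delay Deduction: −350 days → 21 March 2021.
Terminal disclaimer: HD-511090 expires on the earlier of 24 February 2022 and 21 March 2021.

March 21, 2021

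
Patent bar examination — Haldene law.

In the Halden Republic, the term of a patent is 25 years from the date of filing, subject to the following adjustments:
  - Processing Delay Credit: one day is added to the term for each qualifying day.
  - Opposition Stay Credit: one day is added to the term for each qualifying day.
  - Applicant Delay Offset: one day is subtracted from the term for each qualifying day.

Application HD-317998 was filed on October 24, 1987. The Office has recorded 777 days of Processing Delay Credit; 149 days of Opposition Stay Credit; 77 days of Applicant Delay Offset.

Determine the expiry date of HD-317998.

Base term: filing date + 25 years → 24 October 2012.
Processing Delay Credit: +777 days → 10 December 2014.
Opposition Stay Credit: +149 days → 8 May 2015.
Applicant Delay Offset: −77 days → 20 February 2015.

2015-02-20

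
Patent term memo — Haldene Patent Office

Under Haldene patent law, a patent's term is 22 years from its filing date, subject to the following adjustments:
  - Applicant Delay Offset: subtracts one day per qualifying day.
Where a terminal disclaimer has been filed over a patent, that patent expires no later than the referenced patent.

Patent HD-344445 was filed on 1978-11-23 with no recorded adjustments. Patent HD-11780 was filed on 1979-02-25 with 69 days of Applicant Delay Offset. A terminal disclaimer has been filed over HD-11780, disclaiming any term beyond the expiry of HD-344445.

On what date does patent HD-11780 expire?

November 23, 2000

Natural term of HD-11780:
  Base: filing + 22 years → 25 February 2001.
  Applicant Delay Offset: −69 days → 18 December 2000.
Expiry of referenced patent HD-344445:
  Base: filing + 22 years → 23 November 2000.
Terminal disclaimer: HD-11780 expires on the earlier of 18 December 2000 and 23 November 2000.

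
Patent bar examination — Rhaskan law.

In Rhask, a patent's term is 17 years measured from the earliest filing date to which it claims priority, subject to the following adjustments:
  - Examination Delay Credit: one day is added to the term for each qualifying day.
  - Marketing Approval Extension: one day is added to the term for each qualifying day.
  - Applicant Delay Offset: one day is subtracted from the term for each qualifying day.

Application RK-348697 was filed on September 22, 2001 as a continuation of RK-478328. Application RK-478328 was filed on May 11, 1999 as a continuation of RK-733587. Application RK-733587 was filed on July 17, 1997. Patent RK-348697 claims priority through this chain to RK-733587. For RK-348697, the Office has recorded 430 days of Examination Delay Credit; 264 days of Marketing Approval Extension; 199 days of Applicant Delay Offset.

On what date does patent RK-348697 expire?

2015-11-24

Earliest priority filing: 17 July 1997.
Base term: 17 July 1997 + 17 years → 17 July 2014.
Examination Delay Credit: +430 days → 20 September 2015.
Marketing Approval Extension: +264 days → 10 June 2016.
Applicant Delay Offset: −199 days → 24 November 2015.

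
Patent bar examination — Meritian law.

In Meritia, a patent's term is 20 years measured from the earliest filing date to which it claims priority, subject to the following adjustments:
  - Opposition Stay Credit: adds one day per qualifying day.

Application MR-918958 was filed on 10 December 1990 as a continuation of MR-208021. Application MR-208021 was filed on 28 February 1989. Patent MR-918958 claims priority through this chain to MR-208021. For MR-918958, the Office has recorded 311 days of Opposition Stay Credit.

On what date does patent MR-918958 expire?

Earliest priority filing: 28 February 1989.
Base term: 28 February 1989 + 20 years → 28 February 2009.
Opposition Stay Credit: +311 days → 5 January 2010.

2010-01-05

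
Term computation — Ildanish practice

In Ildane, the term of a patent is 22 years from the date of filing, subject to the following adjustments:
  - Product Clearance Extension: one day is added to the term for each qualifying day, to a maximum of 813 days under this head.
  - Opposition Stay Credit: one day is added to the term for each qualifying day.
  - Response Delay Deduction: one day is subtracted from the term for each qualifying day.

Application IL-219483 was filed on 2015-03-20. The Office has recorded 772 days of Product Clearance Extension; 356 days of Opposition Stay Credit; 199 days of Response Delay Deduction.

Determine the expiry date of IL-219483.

Base term: filing date + 22 years → 20 March 2037.
Product Clearance Extension: 772 days (within the 813-day cap) → +772 days → 1 May 2039.
Opposition Stay Credit: +356 days → 21 April 2040.
Response Delay Deduction: −199 days → 5 October 2039.

2039-10-05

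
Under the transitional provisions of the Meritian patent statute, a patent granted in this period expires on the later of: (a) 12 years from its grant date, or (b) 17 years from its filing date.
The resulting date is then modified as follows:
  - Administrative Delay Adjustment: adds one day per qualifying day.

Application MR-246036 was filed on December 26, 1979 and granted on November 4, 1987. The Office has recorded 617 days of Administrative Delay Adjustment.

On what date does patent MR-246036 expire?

(a) grant + 12 years → 4 November 1999.
(b) filing + 17 years → 26 December 1996.
Later of the two: 4 November 1999.
Administrative Delay Adjustment: +617 days → 13 July 2001.

July 13, 2001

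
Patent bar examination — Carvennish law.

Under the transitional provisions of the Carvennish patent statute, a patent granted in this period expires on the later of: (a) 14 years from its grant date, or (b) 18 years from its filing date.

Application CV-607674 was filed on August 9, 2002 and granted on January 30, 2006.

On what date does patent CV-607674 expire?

(a) grant + 14 years → 30 January 2020.
(b) filing + 18 years → 9 August 2020.
Later of the two: 9 August 2020.

2020-08-09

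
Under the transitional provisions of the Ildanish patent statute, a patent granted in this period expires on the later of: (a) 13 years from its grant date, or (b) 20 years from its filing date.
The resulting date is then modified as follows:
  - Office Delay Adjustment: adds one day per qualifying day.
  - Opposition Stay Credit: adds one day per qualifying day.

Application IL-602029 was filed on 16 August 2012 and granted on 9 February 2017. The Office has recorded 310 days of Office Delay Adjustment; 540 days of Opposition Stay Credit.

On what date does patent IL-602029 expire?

(a) grant + 13 years → 9 February 2030.
(b) filing + 20 years → 16 August 2032.
Later of the two: 16 August 2032.
Office Delay Adjustment: +310 days → 22 June 2033.
Opposition Stay Credit: +540 days → 14 December 2034.

2034-12-14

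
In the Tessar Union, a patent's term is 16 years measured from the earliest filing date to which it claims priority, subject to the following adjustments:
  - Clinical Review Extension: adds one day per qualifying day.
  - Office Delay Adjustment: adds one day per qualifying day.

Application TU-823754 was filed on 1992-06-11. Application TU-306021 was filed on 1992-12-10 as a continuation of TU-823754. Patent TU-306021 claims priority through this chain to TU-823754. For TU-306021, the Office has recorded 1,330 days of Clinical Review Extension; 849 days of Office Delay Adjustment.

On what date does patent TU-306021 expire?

2014-05-30

Earliest priority filing: 11 June 1992.
Base term: 11 June 1992 + 16 years → 11 June 2008.
Clinical Review Extension: +1330 days → 1 February 2012.
Office Delay Adjustment: +849 days → 30 May 2014.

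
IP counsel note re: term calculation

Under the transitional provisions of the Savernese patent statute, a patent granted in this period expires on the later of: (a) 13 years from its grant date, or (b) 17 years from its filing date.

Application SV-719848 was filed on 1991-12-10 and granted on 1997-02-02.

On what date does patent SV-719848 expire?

(a) grant + 13 years → 2 February 2010.
(b) filing + 17 years → 10 December 2008.
Later of the two: 2 February 2010.

February 2, 2010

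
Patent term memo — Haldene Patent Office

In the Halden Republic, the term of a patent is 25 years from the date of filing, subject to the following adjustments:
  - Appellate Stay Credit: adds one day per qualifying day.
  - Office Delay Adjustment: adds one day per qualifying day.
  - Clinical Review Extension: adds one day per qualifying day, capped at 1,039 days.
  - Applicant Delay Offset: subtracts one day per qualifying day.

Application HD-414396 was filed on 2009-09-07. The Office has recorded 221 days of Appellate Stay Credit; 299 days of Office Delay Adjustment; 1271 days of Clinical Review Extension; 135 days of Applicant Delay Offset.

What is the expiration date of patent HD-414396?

August 1, 2038

Base term: filing date + 25 years → 7 September 2034.
Appellate Stay Credit: +221 days → 16 April 2035.
Office Delay Adjustment: +299 days → 9 February 2036.
Clinical Review Extension: 1271 days claimed exceeds the 1039-day cap, so +1039 days → 14 December 2038.
Applicant Delay Offset: −135 days → 1 August 2038.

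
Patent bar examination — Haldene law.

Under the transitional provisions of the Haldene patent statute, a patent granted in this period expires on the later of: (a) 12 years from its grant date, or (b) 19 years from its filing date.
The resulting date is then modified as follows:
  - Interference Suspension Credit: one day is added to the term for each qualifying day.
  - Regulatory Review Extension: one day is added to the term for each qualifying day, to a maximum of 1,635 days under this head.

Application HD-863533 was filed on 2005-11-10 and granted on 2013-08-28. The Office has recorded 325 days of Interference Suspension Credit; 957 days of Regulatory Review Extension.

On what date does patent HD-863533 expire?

March 2, 2029

(a) grant + 12 years → 28 August 2025.
(b) filing + 19 years → 10 November 2024.
Later of the two: 28 August 2025.
Interference Suspension Credit: +325 days → 19 July 2026.
Regulatory Review Extension: 957 days (within the 1635-day cap) → +957 days → 2 March 2029.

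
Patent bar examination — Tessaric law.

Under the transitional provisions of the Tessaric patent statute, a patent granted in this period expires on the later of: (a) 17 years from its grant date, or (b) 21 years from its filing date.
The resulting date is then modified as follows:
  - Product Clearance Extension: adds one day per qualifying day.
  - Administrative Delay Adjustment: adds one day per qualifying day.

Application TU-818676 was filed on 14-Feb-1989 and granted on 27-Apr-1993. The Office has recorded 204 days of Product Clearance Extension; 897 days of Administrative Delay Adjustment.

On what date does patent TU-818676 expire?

May 2, 2013

(a) grant + 17 years → 27 April 2010.
(b) filing + 21 years → 14 February 2010.
Later of the two: 27 April 2010.
Product Clearance Extension: +204 days → 17 November 2010.
Administrative Delay Adjustment: +897 days → 2 May 2013.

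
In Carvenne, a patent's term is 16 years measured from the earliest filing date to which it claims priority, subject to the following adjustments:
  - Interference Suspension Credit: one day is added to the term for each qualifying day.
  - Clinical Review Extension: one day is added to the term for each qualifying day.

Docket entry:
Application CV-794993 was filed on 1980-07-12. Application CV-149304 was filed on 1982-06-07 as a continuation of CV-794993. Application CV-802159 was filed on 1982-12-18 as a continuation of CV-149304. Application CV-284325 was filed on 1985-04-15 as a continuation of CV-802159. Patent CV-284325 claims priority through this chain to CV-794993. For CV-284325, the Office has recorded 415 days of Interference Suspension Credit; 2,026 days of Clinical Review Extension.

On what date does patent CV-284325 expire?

2003-03-19

Earliest priority filing: 12 July 1980.
Base term: 12 July 1980 + 16 years → 12 July 1996.
Interference Suspension Credit: +415 days → 31 August 1997.
Clinical Review Extension: +2026 days → 19 March 2003.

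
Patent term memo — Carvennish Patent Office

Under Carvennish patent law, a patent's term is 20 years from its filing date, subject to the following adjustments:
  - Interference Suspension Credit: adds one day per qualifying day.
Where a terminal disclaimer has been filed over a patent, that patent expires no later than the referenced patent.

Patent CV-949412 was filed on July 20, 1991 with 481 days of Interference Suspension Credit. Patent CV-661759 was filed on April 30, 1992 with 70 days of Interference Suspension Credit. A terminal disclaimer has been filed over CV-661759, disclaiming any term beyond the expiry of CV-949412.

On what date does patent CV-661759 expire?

2012-07-09

Natural term of CV-661759:
  Base: filing + 20 years → 30 April 2012.
  Interference Suspension Credit: +70 days → 9 July 2012.
Expiry of referenced patent CV-949412:
  Base: filing + 20 years → 20 July 2011.
  Interference Suspension Credit: +481 days → 12 November 2012.
Terminal disclaimer: CV-661759 expires on the earlier of 9 July 2012 and 12 November 2012.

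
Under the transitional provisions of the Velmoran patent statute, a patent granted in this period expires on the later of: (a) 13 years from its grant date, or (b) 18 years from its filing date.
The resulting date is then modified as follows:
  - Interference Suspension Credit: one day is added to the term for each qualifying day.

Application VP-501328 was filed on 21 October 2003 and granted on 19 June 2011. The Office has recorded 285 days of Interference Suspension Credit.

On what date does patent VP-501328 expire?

(a) grant + 13 years → 19 June 2024.
(b) filing + 18 years → 21 October 2021.
Later of the two: 19 June 2024.
Interference Suspension Credit: +285 days → 31 March 2025.

2025-03-31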